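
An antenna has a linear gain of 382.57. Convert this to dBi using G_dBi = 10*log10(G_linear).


G_dBi = 10 * log10(382.57) = 25.83 dBi

25.83 dBi


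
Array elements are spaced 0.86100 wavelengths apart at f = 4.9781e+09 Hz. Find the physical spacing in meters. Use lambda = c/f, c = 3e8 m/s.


lambda = c / f = 3.0000e+08 / 4.9781e+09 = 0.06026396 m
d = 0.86100 * 0.06026396 = 0.05189 m

0.05189 m


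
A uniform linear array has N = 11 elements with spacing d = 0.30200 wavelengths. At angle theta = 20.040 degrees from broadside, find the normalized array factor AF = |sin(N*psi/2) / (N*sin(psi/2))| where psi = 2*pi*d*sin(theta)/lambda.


psi = 2*pi*0.30200*sin(20.040 deg) = 0.6502354 rad
AF = |sin(11*0.6502354/2) / (11*sin(0.6502354/2))| = 0.1199

0.1199


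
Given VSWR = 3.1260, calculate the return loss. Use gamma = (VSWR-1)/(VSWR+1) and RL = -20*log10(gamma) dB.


gamma = (3.1260 - 1) / (3.1260 + 1) = 0.5152690
RL = -20 * log10(0.5152690) = 5.759 dB

5.759 dB


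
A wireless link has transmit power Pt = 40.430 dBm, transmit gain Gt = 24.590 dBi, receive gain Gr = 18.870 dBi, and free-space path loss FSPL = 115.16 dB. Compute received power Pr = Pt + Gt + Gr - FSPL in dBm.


Pr = 40.430 + 24.590 + 18.870 - 115.16 = -31.27 dBm

-31.27 dBm


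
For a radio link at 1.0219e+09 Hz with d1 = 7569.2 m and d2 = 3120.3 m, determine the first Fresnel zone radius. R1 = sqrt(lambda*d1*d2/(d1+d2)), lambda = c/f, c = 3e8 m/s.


lambda = c / f = 3.0000e+08 / 1.0219e+09 = 0.2935708 m
R1 = sqrt(0.2935708 * 7569.2 * 3120.3 / (7569.2 + 3120.3)) = 25.47 m

25.47 m


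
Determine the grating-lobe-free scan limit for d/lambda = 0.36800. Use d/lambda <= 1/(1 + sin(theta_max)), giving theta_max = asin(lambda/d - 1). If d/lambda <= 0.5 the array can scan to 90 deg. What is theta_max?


lambda/d - 1 = 1/0.36800 - 1 = 1.717391 >= 1
d/lambda <= 0.5, so the array can scan to endfire without grating lobes: theta_max = 90 deg

90 deg


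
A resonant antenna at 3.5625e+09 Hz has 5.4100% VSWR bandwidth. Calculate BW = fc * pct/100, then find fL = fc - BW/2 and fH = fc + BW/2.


BW = 3.5625e+09 * 5.4100/100 = 1.927312e+08 Hz
fL = 3.5625e+09 - 1.927312e+08/2 = 3.466e+09 Hz
fH = 3.5625e+09 + 1.927312e+08/2 = 3.659e+09 Hz

BW=1.927e+08 Hz, fL=3.466e+09 Hz, fH=3.659e+09 Hz


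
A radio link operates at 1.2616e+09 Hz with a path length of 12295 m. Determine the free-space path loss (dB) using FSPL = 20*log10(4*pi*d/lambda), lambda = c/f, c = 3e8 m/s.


lambda = c / f = 3.0000e+08 / 1.2616e+09 = 0.2377933 m
FSPL = 20 * log10(4*pi*12295/0.2377933) = 116.3 dB

116.3 dB


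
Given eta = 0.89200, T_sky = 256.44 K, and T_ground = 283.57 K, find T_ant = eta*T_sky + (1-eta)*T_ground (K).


T_ant = 0.89200 * 256.44 + (1 - 0.89200) * 283.57 = 259.4 K

259.4 K


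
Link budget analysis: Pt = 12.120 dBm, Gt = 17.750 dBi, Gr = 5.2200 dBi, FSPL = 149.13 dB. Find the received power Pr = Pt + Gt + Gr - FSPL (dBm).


Pr = 12.120 + 17.750 + 5.2200 - 149.13 = -114.04 dBm

-114.04 dBm


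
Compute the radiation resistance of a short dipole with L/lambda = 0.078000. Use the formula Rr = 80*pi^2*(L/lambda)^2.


Rr = 80 * pi^2 * (0.078000)^2 = 80 * 9.869604 * 6.084000e-03 = 4.804 ohm

4.804 ohm


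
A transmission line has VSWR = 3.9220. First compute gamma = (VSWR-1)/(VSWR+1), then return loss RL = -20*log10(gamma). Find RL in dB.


gamma = (3.9220 - 1) / (3.9220 + 1) = 0.5936611
RL = -20 * log10(0.5936611) = 4.529 dB

4.529 dB


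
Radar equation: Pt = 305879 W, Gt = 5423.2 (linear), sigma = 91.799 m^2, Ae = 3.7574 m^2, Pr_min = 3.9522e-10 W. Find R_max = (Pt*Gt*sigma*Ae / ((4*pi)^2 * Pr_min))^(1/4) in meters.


R^4 = 305879*5423.2*91.799*3.7574 / ((4*pi)^2 * 3.9522e-10) = 9.167945e+18
R_max = 9.167945e+18^0.25 = 55026 m

55026 m


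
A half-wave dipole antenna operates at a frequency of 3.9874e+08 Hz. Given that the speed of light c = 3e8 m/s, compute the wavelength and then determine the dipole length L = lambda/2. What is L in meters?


lambda = c / f = 3.0000e+08 / 3.9874e+08 = 0.7523700 m
L = lambda / 2 = 0.7523700 / 2 = 0.3762 m

0.3762 m


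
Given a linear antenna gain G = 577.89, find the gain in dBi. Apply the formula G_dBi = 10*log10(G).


G_dBi = 10 * log10(577.89) = 27.62 dBi

27.62 dBi


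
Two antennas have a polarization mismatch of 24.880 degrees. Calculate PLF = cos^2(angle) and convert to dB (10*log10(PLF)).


PLF_linear = cos^2(24.880 deg) = 0.8229954
PLF_dB = 10 * log10(0.8229954) = -0.8460 dB

-0.8460 dB


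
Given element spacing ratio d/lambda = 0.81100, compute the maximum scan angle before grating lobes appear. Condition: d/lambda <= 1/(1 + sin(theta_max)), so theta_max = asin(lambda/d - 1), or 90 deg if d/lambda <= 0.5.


lambda/d - 1 = 1/0.81100 - 1 = 0.2330456
theta_max = asin(0.2330456) = 13.48 deg

13.48 deg


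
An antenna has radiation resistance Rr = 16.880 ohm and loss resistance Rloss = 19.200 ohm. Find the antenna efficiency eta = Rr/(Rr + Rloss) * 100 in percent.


eta = 16.880 / (16.880 + 19.200) * 100 = 46.78%

46.78%


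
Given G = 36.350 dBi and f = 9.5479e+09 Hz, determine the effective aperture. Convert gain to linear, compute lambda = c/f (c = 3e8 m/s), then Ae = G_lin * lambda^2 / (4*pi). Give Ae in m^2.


lambda = c / f = 3.0000e+08 / 9.5479e+09 = 0.03142052 m
G_linear = 10^(36.350/10) = 4315.191
Ae = G_linear * lambda^2 / (4*pi) = 4315.191 * 0.03142052^2 / (4*pi) = 0.3390 m^2

0.3390 m^2


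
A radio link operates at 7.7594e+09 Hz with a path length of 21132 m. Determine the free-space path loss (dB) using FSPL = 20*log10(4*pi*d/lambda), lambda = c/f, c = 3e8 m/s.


lambda = c / f = 3.0000e+08 / 7.7594e+09 = 0.03866278 m
FSPL = 20 * log10(4*pi*21132/0.03866278) = 136.7 dB

136.7 dB


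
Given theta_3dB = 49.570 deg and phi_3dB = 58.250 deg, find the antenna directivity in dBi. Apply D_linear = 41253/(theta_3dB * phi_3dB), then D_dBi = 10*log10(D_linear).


D_linear = 41253 / (49.570 * 58.250) = 14.28699
D_dBi = 10 * log10(14.28699) = 11.55 dBi

11.55 dBi


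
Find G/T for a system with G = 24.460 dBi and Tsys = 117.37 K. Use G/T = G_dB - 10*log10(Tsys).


G/T = 24.460 - 10*log10(117.37) = 24.460 - 20.69557 = 3.764 dB/K

3.764 dB/K


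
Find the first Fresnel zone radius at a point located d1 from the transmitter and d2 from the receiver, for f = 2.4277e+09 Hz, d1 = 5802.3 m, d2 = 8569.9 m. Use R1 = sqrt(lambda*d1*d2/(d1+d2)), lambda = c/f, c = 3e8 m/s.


lambda = c / f = 3.0000e+08 / 2.4277e+09 = 0.1235738 m
R1 = sqrt(0.1235738 * 5802.3 * 8569.9 / (5802.3 + 8569.9)) = 20.68 m

20.68 m


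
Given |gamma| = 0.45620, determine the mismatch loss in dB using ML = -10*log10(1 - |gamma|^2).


ML = -10 * log10(1 - 0.45620^2) = -10 * log10(0.79188156) = 1.013 dB

1.013 dB


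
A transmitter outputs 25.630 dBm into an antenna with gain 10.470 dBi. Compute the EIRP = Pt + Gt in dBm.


EIRP = Pt + Gt = 25.630 + 10.470 = 36.10 dBm

36.10 dBm


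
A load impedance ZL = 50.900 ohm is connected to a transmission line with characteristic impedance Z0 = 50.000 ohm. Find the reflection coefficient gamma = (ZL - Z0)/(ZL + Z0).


gamma = (50.900 - 50.000) / (50.900 + 50.000) = 8.920e-03

8.920e-03


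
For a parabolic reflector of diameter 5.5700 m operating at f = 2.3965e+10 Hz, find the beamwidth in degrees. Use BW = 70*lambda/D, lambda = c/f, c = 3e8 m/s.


lambda = c / f = 3.0000e+08 / 2.3965e+10 = 0.01251826 m
BW = 70 * 0.01251826 / 5.5700 = 0.1573 deg

0.1573 deg


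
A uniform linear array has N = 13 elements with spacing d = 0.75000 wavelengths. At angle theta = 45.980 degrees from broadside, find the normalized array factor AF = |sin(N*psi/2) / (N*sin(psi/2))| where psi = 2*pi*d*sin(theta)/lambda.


psi = 2*pi*0.75000*sin(45.980 deg) = 3.388666 rad
AF = |sin(13*3.388666/2) / (13*sin(3.388666/2))| = 2.726e-03

2.726e-03


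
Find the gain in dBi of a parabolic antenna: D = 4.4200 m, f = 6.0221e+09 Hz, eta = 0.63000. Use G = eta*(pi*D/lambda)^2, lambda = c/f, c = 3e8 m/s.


lambda = c / f = 3.0000e+08 / 6.0221e+09 = 0.04981651 m
G_linear = 0.63000 * (pi * 4.4200 / 0.04981651)^2 = 48948.37
G_dBi = 10 * log10(48948.37) = 46.90 dBi

46.90 dBi


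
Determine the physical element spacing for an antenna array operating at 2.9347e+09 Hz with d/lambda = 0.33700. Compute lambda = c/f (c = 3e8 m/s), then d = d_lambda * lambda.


lambda = c / f = 3.0000e+08 / 2.9347e+09 = 0.1022251 m
d = 0.33700 * 0.1022251 = 0.03445 m

0.03445 m


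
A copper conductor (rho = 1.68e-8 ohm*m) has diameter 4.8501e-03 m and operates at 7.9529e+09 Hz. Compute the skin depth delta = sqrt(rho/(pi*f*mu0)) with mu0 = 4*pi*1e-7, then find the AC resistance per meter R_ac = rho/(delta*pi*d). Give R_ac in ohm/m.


delta = sqrt(1.68e-8 / (pi * 7.9529e+09 * 4*pi*1e-7)) = 7.314961e-07 m
R_ac = 1.68e-8 / (7.314961e-07 * pi * 4.8501e-03) = 1.507 ohm/m

1.507 ohm/m


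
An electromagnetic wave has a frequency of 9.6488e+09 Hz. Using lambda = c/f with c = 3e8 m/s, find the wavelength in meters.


lambda = c / f = 3.0000e+08 / 9.6488e+09 = 0.03109 m

0.03109 m


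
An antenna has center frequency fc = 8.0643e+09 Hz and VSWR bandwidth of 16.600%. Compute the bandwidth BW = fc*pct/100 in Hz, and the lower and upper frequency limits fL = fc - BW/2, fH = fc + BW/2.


BW = 8.0643e+09 * 16.600/100 = 1.338674e+09 Hz
fL = 8.0643e+09 - 1.338674e+09/2 = 7.395e+09 Hz
fH = 8.0643e+09 + 1.338674e+09/2 = 8.734e+09 Hz

BW=1.339e+09 Hz, fL=7.395e+09 Hz, fH=8.734e+09 Hz


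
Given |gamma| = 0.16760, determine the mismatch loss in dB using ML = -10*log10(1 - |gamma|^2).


ML = -10 * log10(1 - 0.16760^2) = -10 * log10(0.97191024) = 0.1237 dB

0.1237 dB


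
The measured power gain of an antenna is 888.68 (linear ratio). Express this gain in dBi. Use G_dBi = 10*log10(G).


G_dBi = 10 * log10(888.68) = 29.49 dBi

29.49 dBi


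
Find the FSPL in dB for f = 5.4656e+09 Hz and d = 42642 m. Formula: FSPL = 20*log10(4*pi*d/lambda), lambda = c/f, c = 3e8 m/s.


lambda = c / f = 3.0000e+08 / 5.4656e+09 = 0.05488876 m
FSPL = 20 * log10(4*pi*42642/0.05488876) = 139.8 dB

139.8 dB


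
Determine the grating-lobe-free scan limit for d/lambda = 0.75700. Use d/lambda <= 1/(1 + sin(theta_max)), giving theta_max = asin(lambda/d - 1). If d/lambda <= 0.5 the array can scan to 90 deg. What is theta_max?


lambda/d - 1 = 1/0.75700 - 1 = 0.3210040
theta_max = asin(0.3210040) = 18.72 deg

18.72 deg


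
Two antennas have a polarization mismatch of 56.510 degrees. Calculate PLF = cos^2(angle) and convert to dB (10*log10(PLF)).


PLF_linear = cos^2(56.510 deg) = 0.3044738
PLF_dB = 10 * log10(0.3044738) = -5.165 dB

-5.165 dB


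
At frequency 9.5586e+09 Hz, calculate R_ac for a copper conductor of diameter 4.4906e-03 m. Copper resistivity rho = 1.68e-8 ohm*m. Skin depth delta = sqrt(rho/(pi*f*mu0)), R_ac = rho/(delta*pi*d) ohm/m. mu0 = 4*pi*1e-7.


delta = sqrt(1.68e-8 / (pi * 9.5586e+09 * 4*pi*1e-7)) = 6.672332e-07 m
R_ac = 1.68e-8 / (6.672332e-07 * pi * 4.4906e-03) = 1.785 ohm/m

1.785 ohm/m


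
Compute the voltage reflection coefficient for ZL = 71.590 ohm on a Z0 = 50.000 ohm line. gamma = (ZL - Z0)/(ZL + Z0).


gamma = (71.590 - 50.000) / (71.590 + 50.000) = 0.1776

0.1776


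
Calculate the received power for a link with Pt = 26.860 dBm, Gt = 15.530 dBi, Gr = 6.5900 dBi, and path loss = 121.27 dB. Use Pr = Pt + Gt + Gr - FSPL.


Pr = 26.860 + 15.530 + 6.5900 - 121.27 = -72.29 dBm

-72.29 dBm


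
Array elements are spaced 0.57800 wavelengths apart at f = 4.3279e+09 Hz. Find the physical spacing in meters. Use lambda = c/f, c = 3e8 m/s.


lambda = c / f = 3.0000e+08 / 4.3279e+09 = 0.06931768 m
d = 0.57800 * 0.06931768 = 0.04007 m

0.04007 m


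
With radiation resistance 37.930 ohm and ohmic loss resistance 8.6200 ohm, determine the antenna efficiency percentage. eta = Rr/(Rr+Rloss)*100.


eta = 37.930 / (37.930 + 8.6200) * 100 = 81.48%

81.48%


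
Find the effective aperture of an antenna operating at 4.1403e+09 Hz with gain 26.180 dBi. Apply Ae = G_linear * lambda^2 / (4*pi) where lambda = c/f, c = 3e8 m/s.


lambda = c / f = 3.0000e+08 / 4.1403e+09 = 0.07245852 m
G_linear = 10^(26.180/10) = 414.9540
Ae = G_linear * lambda^2 / (4*pi) = 414.9540 * 0.07245852^2 / (4*pi) = 0.1734 m^2

0.1734 m^2


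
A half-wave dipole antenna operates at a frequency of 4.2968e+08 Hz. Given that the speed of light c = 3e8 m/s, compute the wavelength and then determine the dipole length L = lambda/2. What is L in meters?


lambda = c / f = 3.0000e+08 / 4.2968e+08 = 0.6981940 m
L = lambda / 2 = 0.6981940 / 2 = 0.3491 m

0.3491 m


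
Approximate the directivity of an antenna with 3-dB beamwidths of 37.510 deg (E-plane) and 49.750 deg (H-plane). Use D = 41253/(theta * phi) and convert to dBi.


D_linear = 41253 / (37.510 * 49.750) = 22.10627
D_dBi = 10 * log10(22.10627) = 13.45 dBi

13.45 dBi


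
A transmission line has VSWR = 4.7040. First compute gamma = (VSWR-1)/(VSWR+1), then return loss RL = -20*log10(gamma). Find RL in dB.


gamma = (4.7040 - 1) / (4.7040 + 1) = 0.6493689
RL = -20 * log10(0.6493689) = 3.750 dB

3.750 dB


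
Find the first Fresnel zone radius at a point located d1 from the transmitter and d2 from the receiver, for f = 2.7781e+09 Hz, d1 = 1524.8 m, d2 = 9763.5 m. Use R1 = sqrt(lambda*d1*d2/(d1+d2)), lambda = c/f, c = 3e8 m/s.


lambda = c / f = 3.0000e+08 / 2.7781e+09 = 0.1079875 m
R1 = sqrt(0.1079875 * 1524.8 * 9763.5 / (1524.8 + 9763.5)) = 11.93 m

11.93 m


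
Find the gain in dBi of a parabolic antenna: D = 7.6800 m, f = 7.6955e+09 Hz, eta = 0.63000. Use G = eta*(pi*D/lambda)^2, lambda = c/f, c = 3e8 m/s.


lambda = c / f = 3.0000e+08 / 7.6955e+09 = 0.03898382 m
G_linear = 0.63000 * (pi * 7.6800 / 0.03898382)^2 = 241320.4
G_dBi = 10 * log10(241320.4) = 53.83 dBi

53.83 dBi


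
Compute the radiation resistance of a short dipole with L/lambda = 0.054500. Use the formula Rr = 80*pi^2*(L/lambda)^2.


Rr = 80 * pi^2 * (0.054500)^2 = 80 * 9.869604 * 2.970250e-03 = 2.345 ohm

2.345 ohm


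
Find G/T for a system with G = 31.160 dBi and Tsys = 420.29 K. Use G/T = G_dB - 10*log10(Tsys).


G/T = 31.160 - 10*log10(420.29) = 31.160 - 26.23549 = 4.925 dB/K

4.925 dB/K


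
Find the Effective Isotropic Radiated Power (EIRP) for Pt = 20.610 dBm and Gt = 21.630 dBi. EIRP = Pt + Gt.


EIRP = Pt + Gt = 20.610 + 21.630 = 42.24 dBm

42.24 dBm


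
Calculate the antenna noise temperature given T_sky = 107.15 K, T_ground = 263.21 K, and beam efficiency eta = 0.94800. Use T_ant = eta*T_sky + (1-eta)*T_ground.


T_ant = 0.94800 * 107.15 + (1 - 0.94800) * 263.21 = 115.3 K

115.3 K


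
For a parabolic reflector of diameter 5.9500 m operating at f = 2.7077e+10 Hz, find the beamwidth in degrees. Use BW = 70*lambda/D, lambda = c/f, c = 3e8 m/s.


lambda = c / f = 3.0000e+08 / 2.7077e+10 = 0.01107951 m
BW = 70 * 0.01107951 / 5.9500 = 0.1303 deg

0.1303 deg


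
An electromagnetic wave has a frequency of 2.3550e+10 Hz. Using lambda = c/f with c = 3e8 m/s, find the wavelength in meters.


lambda = c / f = 3.0000e+08 / 2.3550e+10 = 0.01274 m

0.01274 m


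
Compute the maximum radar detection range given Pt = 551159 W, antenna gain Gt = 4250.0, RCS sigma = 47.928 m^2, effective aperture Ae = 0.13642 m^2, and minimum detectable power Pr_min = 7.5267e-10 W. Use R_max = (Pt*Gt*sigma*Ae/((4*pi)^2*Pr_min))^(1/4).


R^4 = 551159*4250.0*47.928*0.13642 / ((4*pi)^2 * 7.5267e-10) = 1.288572e+17
R_max = 1.288572e+17^0.25 = 18946 m

18946 m


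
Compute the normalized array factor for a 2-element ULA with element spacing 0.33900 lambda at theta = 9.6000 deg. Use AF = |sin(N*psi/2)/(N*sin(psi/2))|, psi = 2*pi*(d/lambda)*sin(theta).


psi = 2*pi*0.33900*sin(9.6000 deg) = 0.3552174 rad
AF = |sin(2*0.3552174/2) / (2*sin(0.3552174/2))| = 0.9843

0.9843


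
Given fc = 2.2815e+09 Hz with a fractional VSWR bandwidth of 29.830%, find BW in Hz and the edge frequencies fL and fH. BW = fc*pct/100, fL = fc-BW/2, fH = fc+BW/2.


BW = 2.2815e+09 * 29.830/100 = 6.805714e+08 Hz
fL = 2.2815e+09 - 6.805714e+08/2 = 1.941e+09 Hz
fH = 2.2815e+09 + 6.805714e+08/2 = 2.622e+09 Hz

BW=6.806e+08 Hz, fL=1.941e+09 Hz, fH=2.622e+09 Hz


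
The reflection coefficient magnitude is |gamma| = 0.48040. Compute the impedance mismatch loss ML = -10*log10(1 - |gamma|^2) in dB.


ML = -10 * log10(1 - 0.48040^2) = -10 * log10(0.76921584) = 1.140 dB

1.140 dB


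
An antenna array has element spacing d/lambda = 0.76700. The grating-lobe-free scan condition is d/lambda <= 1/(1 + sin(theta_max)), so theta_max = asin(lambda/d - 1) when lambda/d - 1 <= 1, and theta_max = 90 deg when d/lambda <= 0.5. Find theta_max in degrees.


lambda/d - 1 = 1/0.76700 - 1 = 0.3037810
theta_max = asin(0.3037810) = 17.68 deg

17.68 deg


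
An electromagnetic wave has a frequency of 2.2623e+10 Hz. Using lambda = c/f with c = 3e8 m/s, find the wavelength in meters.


lambda = c / f = 3.0000e+08 / 2.2623e+10 = 0.01326 m

0.01326 m


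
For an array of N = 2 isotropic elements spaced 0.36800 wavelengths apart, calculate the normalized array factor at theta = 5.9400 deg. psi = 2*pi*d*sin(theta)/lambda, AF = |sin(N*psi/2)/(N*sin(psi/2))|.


psi = 2*pi*0.36800*sin(5.9400 deg) = 0.2392838 rad
AF = |sin(2*0.2392838/2) / (2*sin(0.2392838/2))| = 0.9929

0.9929


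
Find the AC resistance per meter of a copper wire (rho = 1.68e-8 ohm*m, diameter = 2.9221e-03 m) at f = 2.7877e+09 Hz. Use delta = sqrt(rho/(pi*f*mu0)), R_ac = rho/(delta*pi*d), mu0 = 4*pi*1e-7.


delta = sqrt(1.68e-8 / (pi * 2.7877e+09 * 4*pi*1e-7)) = 1.235526e-06 m
R_ac = 1.68e-8 / (1.235526e-06 * pi * 2.9221e-03) = 1.481 ohm/m

1.481 ohm/m


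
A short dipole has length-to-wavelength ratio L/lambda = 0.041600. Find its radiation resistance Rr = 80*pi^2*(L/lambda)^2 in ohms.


Rr = 80 * pi^2 * (0.041600)^2 = 80 * 9.869604 * 1.730560e-03 = 1.366 ohm

1.366 ohm


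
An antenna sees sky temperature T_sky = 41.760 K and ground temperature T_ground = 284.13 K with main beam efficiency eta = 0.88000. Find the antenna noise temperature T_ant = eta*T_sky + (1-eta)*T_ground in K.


T_ant = 0.88000 * 41.760 + (1 - 0.88000) * 284.13 = 70.84 K

70.84 K


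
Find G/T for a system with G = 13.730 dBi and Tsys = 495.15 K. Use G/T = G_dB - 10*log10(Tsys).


G/T = 13.730 - 10*log10(495.15) = 13.730 - 26.94737 = -13.22 dB/K

-13.22 dB/K


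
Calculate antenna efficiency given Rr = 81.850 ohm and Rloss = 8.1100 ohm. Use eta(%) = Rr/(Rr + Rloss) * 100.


eta = 81.850 / (81.850 + 8.1100) * 100 = 90.98%

90.98%


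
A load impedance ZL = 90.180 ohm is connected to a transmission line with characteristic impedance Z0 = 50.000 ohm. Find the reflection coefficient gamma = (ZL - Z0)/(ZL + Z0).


gamma = (90.180 - 50.000) / (90.180 + 50.000) = 0.2866

0.2866


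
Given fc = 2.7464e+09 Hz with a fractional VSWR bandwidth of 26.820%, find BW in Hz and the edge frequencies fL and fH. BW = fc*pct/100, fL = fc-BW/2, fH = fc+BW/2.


BW = 2.7464e+09 * 26.820/100 = 7.365845e+08 Hz
fL = 2.7464e+09 - 7.365845e+08/2 = 2.378e+09 Hz
fH = 2.7464e+09 + 7.365845e+08/2 = 3.115e+09 Hz

BW=7.366e+08 Hz, fL=2.378e+09 Hz, fH=3.115e+09 Hz


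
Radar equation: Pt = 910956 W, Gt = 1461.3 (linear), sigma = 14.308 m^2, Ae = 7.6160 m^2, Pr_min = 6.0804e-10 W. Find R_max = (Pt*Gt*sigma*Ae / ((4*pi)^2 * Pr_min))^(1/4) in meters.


R^4 = 910956*1461.3*14.308*7.6160 / ((4*pi)^2 * 6.0804e-10) = 1.510744e+18
R_max = 1.510744e+18^0.25 = 35059 m

35059 m


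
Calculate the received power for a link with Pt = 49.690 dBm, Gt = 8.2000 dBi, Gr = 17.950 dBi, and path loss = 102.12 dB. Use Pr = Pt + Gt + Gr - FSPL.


Pr = 49.690 + 8.2000 + 17.950 - 102.12 = -26.28 dBm

-26.28 dBm


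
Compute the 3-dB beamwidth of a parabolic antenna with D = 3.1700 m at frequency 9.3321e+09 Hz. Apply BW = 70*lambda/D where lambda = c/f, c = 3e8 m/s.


lambda = c / f = 3.0000e+08 / 9.3321e+09 = 0.03214711 m
BW = 70 * 0.03214711 / 3.1700 = 0.7099 deg

0.7099 deg


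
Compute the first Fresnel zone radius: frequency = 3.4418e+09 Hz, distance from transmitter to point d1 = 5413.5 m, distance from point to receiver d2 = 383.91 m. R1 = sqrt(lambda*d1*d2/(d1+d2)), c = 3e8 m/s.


lambda = c / f = 3.0000e+08 / 3.4418e+09 = 0.08716369 m
R1 = sqrt(0.08716369 * 5413.5 * 383.91 / (5413.5 + 383.91)) = 5.590 m

5.590 m


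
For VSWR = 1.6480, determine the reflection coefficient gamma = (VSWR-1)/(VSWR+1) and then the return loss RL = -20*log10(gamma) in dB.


gamma = (1.6480 - 1) / (1.6480 + 1) = 0.2447130
RL = -20 * log10(0.2447130) = 12.23 dB

12.23 dB


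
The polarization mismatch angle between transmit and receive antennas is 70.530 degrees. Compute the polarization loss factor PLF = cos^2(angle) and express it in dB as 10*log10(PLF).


PLF_linear = cos^2(70.530 deg) = 0.1110977
PLF_dB = 10 * log10(0.1110977) = -9.543 dB

-9.543 dB


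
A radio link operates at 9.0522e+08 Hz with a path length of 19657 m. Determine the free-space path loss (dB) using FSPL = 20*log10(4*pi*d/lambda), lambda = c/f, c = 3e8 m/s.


lambda = c / f = 3.0000e+08 / 9.0522e+08 = 0.3314111 m
FSPL = 20 * log10(4*pi*19657/0.3314111) = 117.4 dB

117.4 dB


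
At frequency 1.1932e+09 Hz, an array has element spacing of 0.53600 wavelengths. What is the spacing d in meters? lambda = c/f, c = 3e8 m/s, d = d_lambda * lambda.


lambda = c / f = 3.0000e+08 / 1.1932e+09 = 0.2514247 m
d = 0.53600 * 0.2514247 = 0.1348 m

0.1348 m


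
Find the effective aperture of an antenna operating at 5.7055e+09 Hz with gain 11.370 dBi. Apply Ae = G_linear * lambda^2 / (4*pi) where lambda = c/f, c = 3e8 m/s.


lambda = c / f = 3.0000e+08 / 5.7055e+09 = 0.05258084 m
G_linear = 10^(11.370/10) = 13.70882
Ae = G_linear * lambda^2 / (4*pi) = 13.70882 * 0.05258084^2 / (4*pi) = 3.016e-03 m^2

3.016e-03 m^2


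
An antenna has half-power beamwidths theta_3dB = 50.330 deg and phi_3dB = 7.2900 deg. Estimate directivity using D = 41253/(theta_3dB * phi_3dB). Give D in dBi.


D_linear = 41253 / (50.330 * 7.2900) = 112.4349
D_dBi = 10 * log10(112.4349) = 20.51 dBi

20.51 dBi


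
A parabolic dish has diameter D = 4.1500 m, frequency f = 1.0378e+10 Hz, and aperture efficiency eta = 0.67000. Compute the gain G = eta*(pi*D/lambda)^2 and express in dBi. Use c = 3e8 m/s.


lambda = c / f = 3.0000e+08 / 1.0378e+10 = 0.02890730 m
G_linear = 0.67000 * (pi * 4.1500 / 0.02890730)^2 = 136287.4
G_dBi = 10 * log10(136287.4) = 51.34 dBi

51.34 dBi


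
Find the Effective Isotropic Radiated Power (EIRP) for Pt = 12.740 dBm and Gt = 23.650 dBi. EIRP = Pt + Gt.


EIRP = Pt + Gt = 12.740 + 23.650 = 36.39 dBm

36.39 dBm


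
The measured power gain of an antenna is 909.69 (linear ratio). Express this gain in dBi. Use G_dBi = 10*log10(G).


G_dBi = 10 * log10(909.69) = 29.59 dBi

29.59 dBi


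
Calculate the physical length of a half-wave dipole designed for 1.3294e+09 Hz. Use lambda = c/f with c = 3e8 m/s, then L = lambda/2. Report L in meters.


lambda = c / f = 3.0000e+08 / 1.3294e+09 = 0.2256657 m
L = lambda / 2 = 0.2256657 / 2 = 0.1128 m

0.1128 m


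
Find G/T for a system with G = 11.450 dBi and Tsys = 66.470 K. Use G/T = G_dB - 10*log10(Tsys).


G/T = 11.450 - 10*log10(66.470) = 11.450 - 18.22626 = -6.776 dB/K

-6.776 dB/K


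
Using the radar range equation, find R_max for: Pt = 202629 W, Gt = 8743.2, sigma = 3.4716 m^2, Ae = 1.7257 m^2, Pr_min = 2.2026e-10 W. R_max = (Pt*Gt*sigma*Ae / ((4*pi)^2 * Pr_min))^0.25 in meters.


R^4 = 202629*8743.2*3.4716*1.7257 / ((4*pi)^2 * 2.2026e-10) = 3.051488e+17
R_max = 3.051488e+17^0.25 = 23503 m

23503 m


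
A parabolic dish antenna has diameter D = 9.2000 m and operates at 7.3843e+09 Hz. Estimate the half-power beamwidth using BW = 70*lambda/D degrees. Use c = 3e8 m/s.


lambda = c / f = 3.0000e+08 / 7.3843e+09 = 0.04062674 m
BW = 70 * 0.04062674 / 9.2000 = 0.3091 deg

0.3091 deg


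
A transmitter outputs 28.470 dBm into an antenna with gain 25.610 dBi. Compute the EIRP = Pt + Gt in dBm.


EIRP = Pt + Gt = 28.470 + 25.610 = 54.08 dBm

54.08 dBm


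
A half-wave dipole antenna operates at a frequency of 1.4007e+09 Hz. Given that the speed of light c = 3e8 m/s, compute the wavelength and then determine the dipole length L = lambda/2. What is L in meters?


lambda = c / f = 3.0000e+08 / 1.4007e+09 = 0.2141786 m
L = lambda / 2 = 0.2141786 / 2 = 0.1071 m

0.1071 m


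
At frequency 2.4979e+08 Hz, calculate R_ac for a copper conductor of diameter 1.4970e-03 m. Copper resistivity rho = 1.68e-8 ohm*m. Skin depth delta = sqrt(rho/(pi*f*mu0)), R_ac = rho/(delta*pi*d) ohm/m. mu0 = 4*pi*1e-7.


delta = sqrt(1.68e-8 / (pi * 2.4979e+08 * 4*pi*1e-7)) = 4.127502e-06 m
R_ac = 1.68e-8 / (4.127502e-06 * pi * 1.4970e-03) = 0.8655 ohm/m

0.8655 ohm/m


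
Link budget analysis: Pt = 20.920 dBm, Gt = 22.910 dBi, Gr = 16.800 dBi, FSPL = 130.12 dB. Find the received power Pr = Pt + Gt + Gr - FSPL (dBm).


Pr = 20.920 + 22.910 + 16.800 - 130.12 = -69.49 dBm

-69.49 dBm


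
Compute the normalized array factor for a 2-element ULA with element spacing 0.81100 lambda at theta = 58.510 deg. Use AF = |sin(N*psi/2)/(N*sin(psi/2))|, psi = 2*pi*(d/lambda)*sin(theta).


psi = 2*pi*0.81100*sin(58.510 deg) = 4.345232 rad
AF = |sin(2*4.345232/2) / (2*sin(4.345232/2))| = 0.5661

0.5661


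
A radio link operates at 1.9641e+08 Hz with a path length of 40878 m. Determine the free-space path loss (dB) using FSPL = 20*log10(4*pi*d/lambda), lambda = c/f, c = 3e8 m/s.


lambda = c / f = 3.0000e+08 / 1.9641e+08 = 1.527417 m
FSPL = 20 * log10(4*pi*40878/1.527417) = 110.5 dB

110.5 dB


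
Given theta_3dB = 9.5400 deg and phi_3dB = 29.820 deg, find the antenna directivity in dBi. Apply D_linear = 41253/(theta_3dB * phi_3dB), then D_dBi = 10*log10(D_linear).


D_linear = 41253 / (9.5400 * 29.820) = 145.0105
D_dBi = 10 * log10(145.0105) = 21.61 dBi

21.61 dBi


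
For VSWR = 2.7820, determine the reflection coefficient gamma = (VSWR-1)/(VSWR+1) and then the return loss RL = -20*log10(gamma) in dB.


gamma = (2.7820 - 1) / (2.7820 + 1) = 0.4711793
RL = -20 * log10(0.4711793) = 6.536 dB

6.536 dB


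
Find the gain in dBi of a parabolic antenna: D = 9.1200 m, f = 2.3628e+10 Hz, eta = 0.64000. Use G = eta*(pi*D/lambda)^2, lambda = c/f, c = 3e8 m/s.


lambda = c / f = 3.0000e+08 / 2.3628e+10 = 0.01269680 m
G_linear = 0.64000 * (pi * 9.1200 / 0.01269680)^2 = 3.258974e+06
G_dBi = 10 * log10(3.258974e+06) = 65.13 dBi

65.13 dBi


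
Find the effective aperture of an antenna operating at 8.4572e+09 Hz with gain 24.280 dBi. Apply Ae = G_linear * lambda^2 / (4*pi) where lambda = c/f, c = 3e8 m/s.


lambda = c / f = 3.0000e+08 / 8.4572e+09 = 0.03547273 m
G_linear = 10^(24.280/10) = 267.9168
Ae = G_linear * lambda^2 / (4*pi) = 267.9168 * 0.03547273^2 / (4*pi) = 0.02683 m^2

0.02683 m^2


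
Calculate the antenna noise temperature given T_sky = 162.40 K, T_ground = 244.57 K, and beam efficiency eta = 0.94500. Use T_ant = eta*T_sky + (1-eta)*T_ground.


T_ant = 0.94500 * 162.40 + (1 - 0.94500) * 244.57 = 166.9 K

166.9 K


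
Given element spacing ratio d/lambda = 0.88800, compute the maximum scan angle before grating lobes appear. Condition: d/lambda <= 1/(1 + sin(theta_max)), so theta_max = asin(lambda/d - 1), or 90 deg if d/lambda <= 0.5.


lambda/d - 1 = 1/0.88800 - 1 = 0.1261261
theta_max = asin(0.1261261) = 7.246 deg

7.246 deg


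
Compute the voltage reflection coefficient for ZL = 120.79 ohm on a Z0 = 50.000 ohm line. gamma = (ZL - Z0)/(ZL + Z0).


gamma = (120.79 - 50.000) / (120.79 + 50.000) = 0.4145

0.4145


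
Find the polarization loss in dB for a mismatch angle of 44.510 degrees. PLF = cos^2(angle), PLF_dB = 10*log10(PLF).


PLF_linear = cos^2(44.510 deg) = 0.5085517
PLF_dB = 10 * log10(0.5085517) = -2.937 dB

-2.937 dB


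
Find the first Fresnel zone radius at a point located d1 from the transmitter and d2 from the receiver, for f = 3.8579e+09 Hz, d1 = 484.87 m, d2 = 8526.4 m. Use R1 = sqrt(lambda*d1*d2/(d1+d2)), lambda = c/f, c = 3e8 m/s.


lambda = c / f = 3.0000e+08 / 3.8579e+09 = 0.07776251 m
R1 = sqrt(0.07776251 * 484.87 * 8526.4 / (484.87 + 8526.4)) = 5.973 m

5.973 m


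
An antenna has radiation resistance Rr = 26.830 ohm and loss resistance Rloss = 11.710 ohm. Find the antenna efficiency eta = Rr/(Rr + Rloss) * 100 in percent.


eta = 26.830 / (26.830 + 11.710) * 100 = 69.62%

69.62%


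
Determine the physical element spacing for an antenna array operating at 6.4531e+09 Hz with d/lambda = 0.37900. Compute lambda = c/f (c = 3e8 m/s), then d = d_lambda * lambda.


lambda = c / f = 3.0000e+08 / 6.4531e+09 = 0.04648928 m
d = 0.37900 * 0.04648928 = 0.01762 m

0.01762 m


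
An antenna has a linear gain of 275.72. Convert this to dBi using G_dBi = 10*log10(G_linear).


G_dBi = 10 * log10(275.72) = 24.40 dBi

24.40 dBi


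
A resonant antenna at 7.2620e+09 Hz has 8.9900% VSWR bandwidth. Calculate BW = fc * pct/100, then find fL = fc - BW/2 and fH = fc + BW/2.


BW = 7.2620e+09 * 8.9900/100 = 6.528538e+08 Hz
fL = 7.2620e+09 - 6.528538e+08/2 = 6.936e+09 Hz
fH = 7.2620e+09 + 6.528538e+08/2 = 7.588e+09 Hz

BW=6.529e+08 Hz, fL=6.936e+09 Hz, fH=7.588e+09 Hz


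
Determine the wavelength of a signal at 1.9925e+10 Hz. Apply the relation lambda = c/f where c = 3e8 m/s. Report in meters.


lambda = c / f = 3.0000e+08 / 1.9925e+10 = 0.01506 m

0.01506 m


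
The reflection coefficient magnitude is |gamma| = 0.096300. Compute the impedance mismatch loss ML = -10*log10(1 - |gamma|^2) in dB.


ML = -10 * log10(1 - 0.096300^2) = -10 * log10(0.99072631) = 0.04046 dB

0.04046 dB


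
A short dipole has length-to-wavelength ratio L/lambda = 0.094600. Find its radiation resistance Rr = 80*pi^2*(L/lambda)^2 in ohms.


Rr = 80 * pi^2 * (0.094600)^2 = 80 * 9.869604 * 8.949160e-03 = 7.066 ohm

7.066 ohm


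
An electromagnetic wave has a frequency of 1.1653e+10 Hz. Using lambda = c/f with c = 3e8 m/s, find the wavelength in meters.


lambda = c / f = 3.0000e+08 / 1.1653e+10 = 0.02574 m

0.02574 m


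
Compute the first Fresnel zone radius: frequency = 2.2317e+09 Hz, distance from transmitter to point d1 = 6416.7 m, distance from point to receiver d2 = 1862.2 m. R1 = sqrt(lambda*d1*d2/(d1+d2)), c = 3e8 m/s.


lambda = c / f = 3.0000e+08 / 2.2317e+09 = 0.1344267 m
R1 = sqrt(0.1344267 * 6416.7 * 1862.2 / (6416.7 + 1862.2)) = 13.93 m

13.93 m


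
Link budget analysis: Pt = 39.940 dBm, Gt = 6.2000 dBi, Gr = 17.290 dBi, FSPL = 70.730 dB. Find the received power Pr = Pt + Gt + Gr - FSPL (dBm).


Pr = 39.940 + 6.2000 + 17.290 - 70.730 = -7.30 dBm

-7.30 dBm


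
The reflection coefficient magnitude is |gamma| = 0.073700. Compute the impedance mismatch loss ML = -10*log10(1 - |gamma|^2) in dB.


ML = -10 * log10(1 - 0.073700^2) = -10 * log10(0.99456831) = 0.02365 dB

0.02365 dB


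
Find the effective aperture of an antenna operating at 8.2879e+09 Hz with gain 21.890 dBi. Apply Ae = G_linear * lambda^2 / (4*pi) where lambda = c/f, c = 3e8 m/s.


lambda = c / f = 3.0000e+08 / 8.2879e+09 = 0.03619735 m
G_linear = 10^(21.890/10) = 154.5254
Ae = G_linear * lambda^2 / (4*pi) = 154.5254 * 0.03619735^2 / (4*pi) = 0.01611 m^2

0.01611 m^2


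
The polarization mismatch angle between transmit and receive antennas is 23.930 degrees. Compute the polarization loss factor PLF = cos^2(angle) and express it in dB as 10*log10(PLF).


PLF_linear = cos^2(23.930 deg) = 0.8354722
PLF_dB = 10 * log10(0.8354722) = -0.7807 dB

-0.7807 dB


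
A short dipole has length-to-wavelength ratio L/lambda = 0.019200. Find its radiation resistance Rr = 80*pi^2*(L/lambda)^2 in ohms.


Rr = 80 * pi^2 * (0.019200)^2 = 80 * 9.869604 * 3.686400e-04 = 0.2911 ohm

0.2911 ohm


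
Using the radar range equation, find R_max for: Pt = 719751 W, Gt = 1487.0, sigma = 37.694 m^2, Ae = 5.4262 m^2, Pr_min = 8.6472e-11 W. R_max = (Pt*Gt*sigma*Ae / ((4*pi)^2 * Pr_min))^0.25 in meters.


R^4 = 719751*1487.0*37.694*5.4262 / ((4*pi)^2 * 8.6472e-11) = 1.603120e+19
R_max = 1.603120e+19^0.25 = 63276 m

63276 m


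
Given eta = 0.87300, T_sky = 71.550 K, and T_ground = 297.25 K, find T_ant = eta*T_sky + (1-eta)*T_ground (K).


T_ant = 0.87300 * 71.550 + (1 - 0.87300) * 297.25 = 100.2 K

100.2 K


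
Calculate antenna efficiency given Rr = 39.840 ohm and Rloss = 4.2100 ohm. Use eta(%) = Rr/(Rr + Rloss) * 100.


eta = 39.840 / (39.840 + 4.2100) * 100 = 90.44%

90.44%


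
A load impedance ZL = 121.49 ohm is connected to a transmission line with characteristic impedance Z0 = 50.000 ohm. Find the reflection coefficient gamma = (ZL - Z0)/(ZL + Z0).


gamma = (121.49 - 50.000) / (121.49 + 50.000) = 0.4169

0.4169


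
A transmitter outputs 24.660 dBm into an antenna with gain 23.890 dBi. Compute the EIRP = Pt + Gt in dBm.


EIRP = Pt + Gt = 24.660 + 23.890 = 48.55 dBm

48.55 dBm


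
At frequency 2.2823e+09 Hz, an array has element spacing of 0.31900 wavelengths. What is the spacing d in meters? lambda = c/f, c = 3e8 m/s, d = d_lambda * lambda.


lambda = c / f = 3.0000e+08 / 2.2823e+09 = 0.1314463 m
d = 0.31900 * 0.1314463 = 0.04193 m

0.04193 m


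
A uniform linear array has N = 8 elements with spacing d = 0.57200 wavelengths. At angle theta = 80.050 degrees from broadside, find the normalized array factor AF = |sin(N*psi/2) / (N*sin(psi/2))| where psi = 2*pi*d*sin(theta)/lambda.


psi = 2*pi*0.57200*sin(80.050 deg) = 3.539925 rad
AF = |sin(8*3.539925/2) / (8*sin(3.539925/2))| = 0.1275

0.1275


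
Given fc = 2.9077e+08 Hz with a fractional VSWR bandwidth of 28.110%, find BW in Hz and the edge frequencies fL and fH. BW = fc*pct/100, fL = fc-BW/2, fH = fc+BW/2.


BW = 2.9077e+08 * 28.110/100 = 8.173545e+07 Hz
fL = 2.9077e+08 - 8.173545e+07/2 = 2.499e+08 Hz
fH = 2.9077e+08 + 8.173545e+07/2 = 3.316e+08 Hz

BW=8.174e+07 Hz, fL=2.499e+08 Hz, fH=3.316e+08 Hz


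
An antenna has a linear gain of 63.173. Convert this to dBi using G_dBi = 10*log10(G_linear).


G_dBi = 10 * log10(63.173) = 18.01 dBi

18.01 dBi


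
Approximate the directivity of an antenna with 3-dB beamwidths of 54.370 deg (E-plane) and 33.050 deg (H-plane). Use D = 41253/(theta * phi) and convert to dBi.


D_linear = 41253 / (54.370 * 33.050) = 22.95751
D_dBi = 10 * log10(22.95751) = 13.61 dBi

13.61 dBi


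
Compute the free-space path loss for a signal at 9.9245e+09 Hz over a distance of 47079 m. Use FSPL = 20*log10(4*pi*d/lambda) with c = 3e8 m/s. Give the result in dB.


lambda = c / f = 3.0000e+08 / 9.9245e+09 = 0.03022822 m
FSPL = 20 * log10(4*pi*47079/0.03022822) = 145.8 dB

145.8 dB


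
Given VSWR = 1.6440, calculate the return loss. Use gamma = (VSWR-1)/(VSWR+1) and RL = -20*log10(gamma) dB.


gamma = (1.6440 - 1) / (1.6440 + 1) = 0.2435703
RL = -20 * log10(0.2435703) = 12.27 dB

12.27 dB


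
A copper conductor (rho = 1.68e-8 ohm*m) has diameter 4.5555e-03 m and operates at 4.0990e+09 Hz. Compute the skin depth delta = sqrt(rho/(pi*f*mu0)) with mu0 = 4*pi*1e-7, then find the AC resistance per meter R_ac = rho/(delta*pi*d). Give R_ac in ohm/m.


delta = sqrt(1.68e-8 / (pi * 4.0990e+09 * 4*pi*1e-7)) = 1.018910e-06 m
R_ac = 1.68e-8 / (1.018910e-06 * pi * 4.5555e-03) = 1.152 ohm/m

1.152 ohm/m


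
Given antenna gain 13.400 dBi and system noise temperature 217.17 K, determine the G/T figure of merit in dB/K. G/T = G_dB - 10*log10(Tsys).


G/T = 13.400 - 10*log10(217.17) = 13.400 - 23.36800 = -9.968 dB/K

-9.968 dB/K


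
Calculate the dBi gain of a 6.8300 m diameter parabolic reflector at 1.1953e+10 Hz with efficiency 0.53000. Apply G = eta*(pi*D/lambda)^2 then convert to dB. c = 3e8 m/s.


lambda = c / f = 3.0000e+08 / 1.1953e+10 = 0.02509830 m
G_linear = 0.53000 * (pi * 6.8300 / 0.02509830)^2 = 387372.2
G_dBi = 10 * log10(387372.2) = 55.88 dBi

55.88 dBi


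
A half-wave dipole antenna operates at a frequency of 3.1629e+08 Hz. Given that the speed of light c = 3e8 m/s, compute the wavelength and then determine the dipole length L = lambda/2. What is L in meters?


lambda = c / f = 3.0000e+08 / 3.1629e+08 = 0.9484966 m
L = lambda / 2 = 0.9484966 / 2 = 0.4742 m

0.4742 m


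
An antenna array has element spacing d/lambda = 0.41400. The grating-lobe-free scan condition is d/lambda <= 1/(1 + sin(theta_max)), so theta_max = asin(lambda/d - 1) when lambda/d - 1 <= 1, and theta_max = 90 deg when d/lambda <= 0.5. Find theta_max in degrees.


lambda/d - 1 = 1/0.41400 - 1 = 1.415459 >= 1
d/lambda <= 0.5, so the array can scan to endfire without grating lobes: theta_max = 90 deg

90 deg


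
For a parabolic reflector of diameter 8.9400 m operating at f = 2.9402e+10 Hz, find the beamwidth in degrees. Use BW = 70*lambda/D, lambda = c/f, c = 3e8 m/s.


lambda = c / f = 3.0000e+08 / 2.9402e+10 = 0.01020339 m
BW = 70 * 0.01020339 / 8.9400 = 0.07989 deg

0.07989 deg


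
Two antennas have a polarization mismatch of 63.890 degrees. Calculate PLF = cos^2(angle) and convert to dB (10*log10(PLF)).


PLF_linear = cos^2(63.890 deg) = 0.1936844
PLF_dB = 10 * log10(0.1936844) = -7.129 dB

-7.129 dB


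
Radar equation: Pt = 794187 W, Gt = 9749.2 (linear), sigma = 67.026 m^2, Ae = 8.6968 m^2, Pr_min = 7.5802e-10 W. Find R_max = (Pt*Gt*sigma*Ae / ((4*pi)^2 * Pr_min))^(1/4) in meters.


R^4 = 794187*9749.2*67.026*8.6968 / ((4*pi)^2 * 7.5802e-10) = 3.770458e+19
R_max = 3.770458e+19^0.25 = 78361 m

78361 m


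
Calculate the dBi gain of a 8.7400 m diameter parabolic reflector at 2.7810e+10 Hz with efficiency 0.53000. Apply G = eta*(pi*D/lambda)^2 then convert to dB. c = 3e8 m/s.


lambda = c / f = 3.0000e+08 / 2.7810e+10 = 0.01078749 m
G_linear = 0.53000 * (pi * 8.7400 / 0.01078749)^2 = 3.433663e+06
G_dBi = 10 * log10(3.433663e+06) = 65.36 dBi

65.36 dBi


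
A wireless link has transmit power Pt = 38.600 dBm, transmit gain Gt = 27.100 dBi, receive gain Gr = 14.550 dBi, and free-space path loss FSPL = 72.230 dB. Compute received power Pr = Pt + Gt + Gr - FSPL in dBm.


Pr = 38.600 + 27.100 + 14.550 - 72.230 = 8.02 dBm

8.02 dBm


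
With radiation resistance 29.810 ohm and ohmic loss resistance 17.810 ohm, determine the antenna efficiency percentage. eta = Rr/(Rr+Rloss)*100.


eta = 29.810 / (29.810 + 17.810) * 100 = 62.60%

62.60%


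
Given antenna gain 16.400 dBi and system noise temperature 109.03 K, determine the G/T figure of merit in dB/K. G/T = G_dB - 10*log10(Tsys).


G/T = 16.400 - 10*log10(109.03) = 16.400 - 20.37546 = -3.975 dB/K

-3.975 dB/K


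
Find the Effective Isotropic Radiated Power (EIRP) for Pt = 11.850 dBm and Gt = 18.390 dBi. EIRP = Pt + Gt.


EIRP = Pt + Gt = 11.850 + 18.390 = 30.24 dBm

30.24 dBm


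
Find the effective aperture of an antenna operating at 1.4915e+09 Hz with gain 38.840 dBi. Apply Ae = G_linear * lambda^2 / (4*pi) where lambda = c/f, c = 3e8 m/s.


lambda = c / f = 3.0000e+08 / 1.4915e+09 = 0.2011398 m
G_linear = 10^(38.840/10) = 7655.966
Ae = G_linear * lambda^2 / (4*pi) = 7655.966 * 0.2011398^2 / (4*pi) = 24.65 m^2

24.65 m^2


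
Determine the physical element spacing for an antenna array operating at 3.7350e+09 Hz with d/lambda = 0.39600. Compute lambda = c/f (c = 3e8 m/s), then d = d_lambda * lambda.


lambda = c / f = 3.0000e+08 / 3.7350e+09 = 0.08032129 m
d = 0.39600 * 0.08032129 = 0.03181 m

0.03181 m


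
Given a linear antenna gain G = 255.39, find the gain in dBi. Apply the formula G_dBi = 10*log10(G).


G_dBi = 10 * log10(255.39) = 24.07 dBi

24.07 dBi


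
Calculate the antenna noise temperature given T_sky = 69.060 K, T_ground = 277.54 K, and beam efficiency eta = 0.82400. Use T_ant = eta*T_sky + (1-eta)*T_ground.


T_ant = 0.82400 * 69.060 + (1 - 0.82400) * 277.54 = 105.8 K

105.8 K
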